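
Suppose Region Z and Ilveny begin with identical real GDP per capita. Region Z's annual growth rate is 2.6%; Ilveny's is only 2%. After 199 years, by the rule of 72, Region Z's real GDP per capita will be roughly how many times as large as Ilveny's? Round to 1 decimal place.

Region Z pulls ahead at 0.6 pp per year, so the ratio doubles every 72/0.6 ≈ 120.00 years.
In 199 years that's 1.66 doublings: 2^1.66 ≈ 3.2.

approximately 3.2 times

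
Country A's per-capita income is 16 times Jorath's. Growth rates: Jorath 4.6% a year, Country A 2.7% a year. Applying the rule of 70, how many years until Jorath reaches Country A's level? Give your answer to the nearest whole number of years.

What matters is the difference: 1.9 pp.
Rule of 70 on the gap: the ratio halves every 70/1.9 ≈ 36.84 years.
A 16 times gap closes after 4 halvings: 4 × 36.84 ≈ 147 years.

approximately 147 years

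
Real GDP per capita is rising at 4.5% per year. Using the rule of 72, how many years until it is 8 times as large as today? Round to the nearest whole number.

around 48 years

One doubling takes 72/4.5 = 16.00 years.
8× is 3 doublings, so 3 × 16.00 ≈ 48 years.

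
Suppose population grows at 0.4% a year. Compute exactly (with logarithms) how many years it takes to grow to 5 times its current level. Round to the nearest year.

t = ln(5) / ln(1 + 0.004) = 1.6094 / 0.003992 ≈ 403.16.
≈ 403 years.

403 years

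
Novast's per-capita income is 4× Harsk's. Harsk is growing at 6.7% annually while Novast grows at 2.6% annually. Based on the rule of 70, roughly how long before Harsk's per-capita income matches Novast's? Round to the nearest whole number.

≈ 34 years

What matters is the difference: 4.1 pp.
Rule of 70 on the gap: the ratio halves every 70/4.1 ≈ 17.07 years.
A 4× gap closes after 2 halvings: 2 × 17.07 ≈ 34 years.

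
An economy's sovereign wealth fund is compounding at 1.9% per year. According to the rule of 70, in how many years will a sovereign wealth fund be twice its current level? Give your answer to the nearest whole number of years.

approximately 37 years

Doubling time ≈ 70 / 1.9 = 36.84 years.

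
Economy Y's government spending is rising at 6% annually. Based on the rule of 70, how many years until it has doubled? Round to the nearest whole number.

Doubling time ≈ 70 / 6 = 11.67 years.

approximately 12 years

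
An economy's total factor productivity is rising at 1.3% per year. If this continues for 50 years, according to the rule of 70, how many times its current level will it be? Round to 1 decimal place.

1.9 times

Doubles every ≈ 53.85 years (70/1.3).
50 years is 0.93 doublings; 2^0.93 ≈ 1.9×.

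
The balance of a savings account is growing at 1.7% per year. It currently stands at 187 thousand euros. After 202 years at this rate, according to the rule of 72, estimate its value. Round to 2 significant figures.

It doubles every 72/1.7 ≈ 42.35 years, so 202 years is 4.77 doublings.
2^4.77 ≈ 27.28; 187 × 27.28 ≈ 5100 thousand euros.

≈ 5100 thousand euros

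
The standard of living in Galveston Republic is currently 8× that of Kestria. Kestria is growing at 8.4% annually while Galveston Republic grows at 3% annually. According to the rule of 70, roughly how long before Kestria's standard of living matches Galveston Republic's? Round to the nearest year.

≈ 39 years

What matters is the difference: 5.4 pp.
Rule of 70 on the gap: the ratio halves every 70/5.4 ≈ 12.96 years.
An 8× gap closes after 3 halvings: 3 × 12.96 ≈ 39 years.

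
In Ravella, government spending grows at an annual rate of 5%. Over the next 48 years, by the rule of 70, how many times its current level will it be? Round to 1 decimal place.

around 10.8 times

Doubling time ≈ 70/5 = 14.00 years.
48 years / 14.00 ≈ 3.43 doublings → factor 2^3.43 ≈ 10.8.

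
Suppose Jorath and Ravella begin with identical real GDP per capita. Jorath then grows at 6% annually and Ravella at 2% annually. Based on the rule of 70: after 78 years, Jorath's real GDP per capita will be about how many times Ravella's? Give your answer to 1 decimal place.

Rate gap = 6% − 2% = 4 points.
The ratio doubles every 70/4 ≈ 17.50 years.
78/17.50 ≈ 4.46 doublings → ratio ≈ 2^4.46 ≈ 22.0.

roughly 22.0 times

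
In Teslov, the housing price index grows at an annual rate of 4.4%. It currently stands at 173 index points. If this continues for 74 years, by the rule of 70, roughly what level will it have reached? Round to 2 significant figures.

Doubling time ≈ 70/4.4 = 15.91 years.
74 years is 74/15.91 ≈ 4.65 doublings, a factor of 2^4.65 ≈ 25.11.
173 × 25.11 ≈ 4300 index points.

about 4300 index points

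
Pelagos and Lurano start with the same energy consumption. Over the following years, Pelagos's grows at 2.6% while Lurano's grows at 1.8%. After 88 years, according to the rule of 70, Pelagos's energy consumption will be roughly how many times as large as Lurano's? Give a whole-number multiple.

approximately 2 times

Rate gap = 2.6% − 1.8% = 0.8 points.
The ratio doubles every 70/0.8 ≈ 87.50 years.
88/87.50 ≈ 1.01 doublings → ratio ≈ 2^1.01 ≈ 2.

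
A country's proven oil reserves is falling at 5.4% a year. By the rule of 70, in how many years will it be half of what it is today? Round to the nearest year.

approximately 13 years

The rule works in reverse for decay: 70/5.4 ≈ 12.96 years to halve.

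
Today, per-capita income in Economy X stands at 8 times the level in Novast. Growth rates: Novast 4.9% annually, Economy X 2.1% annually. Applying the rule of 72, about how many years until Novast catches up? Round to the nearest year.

about 77 years

The growth-rate gap is 4.9% − 2.1% = 2.8 percentage points.
So the ratio between them halves every 72/2.8 ≈ 25.71 years.
An 8 times gap closes after 3 halvings: 3 × 25.71 ≈ 77 years.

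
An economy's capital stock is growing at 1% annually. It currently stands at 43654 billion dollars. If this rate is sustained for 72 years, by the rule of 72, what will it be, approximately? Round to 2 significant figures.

87000 billion dollars

It doubles every 72/1 ≈ 72.00 years, so 72 years is 1.00 doublings.
2^1.00 ≈ 2.00; 43654 × 2.00 ≈ 87000 billion dollars.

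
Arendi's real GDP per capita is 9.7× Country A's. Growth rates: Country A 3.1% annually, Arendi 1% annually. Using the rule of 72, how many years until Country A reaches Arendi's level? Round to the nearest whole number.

The growth-rate gap is 3.1% − 1% = 2.1 percentage points.
So the ratio between them halves every 72/2.1 ≈ 34.29 years.
A 9.7× gap takes log₂(9.7) ≈ 3.28 halvings to close: 3.28 × 34.29 ≈ 112 years.

112 years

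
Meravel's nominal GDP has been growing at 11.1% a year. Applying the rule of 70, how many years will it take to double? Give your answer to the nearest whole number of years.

about 6 years

Doubling time ≈ 70 / 11.1 = 6.31 years.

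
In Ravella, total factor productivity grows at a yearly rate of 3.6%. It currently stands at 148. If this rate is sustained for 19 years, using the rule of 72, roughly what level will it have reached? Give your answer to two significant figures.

about 290

Doubling time ≈ 72/3.6 = 20.00 years.
19 years is 19/20.00 ≈ 0.95 doublings, a factor of 2^0.95 ≈ 1.93.
148 × 1.93 ≈ 290.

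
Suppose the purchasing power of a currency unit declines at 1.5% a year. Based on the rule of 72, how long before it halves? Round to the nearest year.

Falling at 1.5%, it halves about every 72/1.5 = 48.00 years.

48 years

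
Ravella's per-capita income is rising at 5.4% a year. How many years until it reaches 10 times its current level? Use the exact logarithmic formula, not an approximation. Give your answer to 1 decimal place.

t = ln(10) / ln(1 + 0.054) = 2.3026 / 0.052592 ≈ 43.78.

43.8 years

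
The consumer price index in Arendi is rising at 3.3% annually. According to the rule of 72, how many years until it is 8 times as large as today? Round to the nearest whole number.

At 3.3% it doubles every 72/3.3 ≈ 21.82 years.
8× is 3 doublings, so 3 × 21.82 ≈ 65 years.

approximately 65 years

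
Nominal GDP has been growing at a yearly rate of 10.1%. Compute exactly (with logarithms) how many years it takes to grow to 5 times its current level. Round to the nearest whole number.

17 years

t = ln(5) / ln(1 + 0.101) = 1.6094 / 0.096219 ≈ 16.73.
≈ 17 years.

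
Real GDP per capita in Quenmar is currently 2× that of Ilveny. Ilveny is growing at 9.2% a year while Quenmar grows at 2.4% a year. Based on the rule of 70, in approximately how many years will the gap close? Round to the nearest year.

Ilveny gains on Quenmar at 9.2% − 2.4% = 6.8 points a year.
At that relative rate the gap halves every 70/6.8 ≈ 10.29 years.
A 2× gap closes after 1 halving: 1 × 10.29 ≈ 10 years.

around 10 years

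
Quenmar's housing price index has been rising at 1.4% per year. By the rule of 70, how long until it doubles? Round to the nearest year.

roughly 50 years

At 1.4%, doubling takes about 70/1.4 = 50.00 years.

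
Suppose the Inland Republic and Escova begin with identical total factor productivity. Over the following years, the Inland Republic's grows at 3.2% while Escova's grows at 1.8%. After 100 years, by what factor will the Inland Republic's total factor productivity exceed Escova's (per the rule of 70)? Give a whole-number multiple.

around 4 times

Rate gap = 3.2% − 1.8% = 1.4 points.
The ratio doubles every 70/1.4 ≈ 50.00 years.
100/50.00 ≈ 2.00 doublings → ratio ≈ 2^2.00 ≈ 4.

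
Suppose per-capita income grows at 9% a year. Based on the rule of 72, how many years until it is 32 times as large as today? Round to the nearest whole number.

Doubling time ≈ 72/9 = 8.00 years.
Getting to 32× needs 5 doublings: 5 × 8.00 ≈ 40 years.

about 40 years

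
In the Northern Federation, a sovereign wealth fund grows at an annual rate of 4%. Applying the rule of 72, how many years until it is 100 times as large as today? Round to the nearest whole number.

One doubling takes 72/4 = 18.00 years.
100× is log₂ 100 ≈ 6.64 doublings, so ≈ 6.64 × 18.00 = 120 years.

approximately 120 years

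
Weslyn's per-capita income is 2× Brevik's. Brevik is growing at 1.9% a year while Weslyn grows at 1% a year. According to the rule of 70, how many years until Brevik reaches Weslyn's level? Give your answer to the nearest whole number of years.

approximately 78 years

What matters is the difference: 0.9 pp.
Rule of 70 on the gap: the ratio halves every 70/0.9 ≈ 77.78 years.
A 2× gap closes after 1 halving: 1 × 77.78 ≈ 78 years.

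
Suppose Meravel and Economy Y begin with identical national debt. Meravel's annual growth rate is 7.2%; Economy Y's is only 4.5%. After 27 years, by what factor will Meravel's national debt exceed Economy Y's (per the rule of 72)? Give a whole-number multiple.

Meravel pulls ahead at 2.7 pp per year, so the ratio doubles every 72/2.7 ≈ 26.67 years.
In 27 years that's 1.01 doublings: 2^1.01 ≈ 2.

roughly 2 times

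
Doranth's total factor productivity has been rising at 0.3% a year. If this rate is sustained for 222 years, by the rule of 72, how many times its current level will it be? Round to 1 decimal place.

Doubling time ≈ 72/0.3 = 240.00 years.
222 years / 240.00 ≈ 0.93 doublings → factor 2^0.93 ≈ 1.9.

approximately 1.9 times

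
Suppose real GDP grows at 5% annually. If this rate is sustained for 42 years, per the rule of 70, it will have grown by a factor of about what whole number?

about 8 times

Doubling time ≈ 70/5 = 14.00 years.
42/14.00 ≈ 3 doublings, so about 2^3 = 8×.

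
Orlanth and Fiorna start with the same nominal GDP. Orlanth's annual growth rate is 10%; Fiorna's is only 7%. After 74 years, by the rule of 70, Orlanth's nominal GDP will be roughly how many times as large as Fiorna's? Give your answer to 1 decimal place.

Rate gap = 10% − 7% = 3 points.
The ratio doubles every 70/3 ≈ 23.33 years.
74/23.33 ≈ 3.17 doublings → ratio ≈ 2^3.17 ≈ 9.0.

approximately 9.0 times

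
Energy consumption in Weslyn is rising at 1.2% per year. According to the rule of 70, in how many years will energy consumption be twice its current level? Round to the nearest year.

70/1.2 ≈ 58.33, so it doubles roughly every 58 years.

approximately 58 years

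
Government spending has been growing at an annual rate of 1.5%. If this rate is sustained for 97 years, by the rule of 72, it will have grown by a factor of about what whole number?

roughly 4 times

At 1.5% one doubling takes ≈ 48.00 years; 97 years is 2 of them, so ×4.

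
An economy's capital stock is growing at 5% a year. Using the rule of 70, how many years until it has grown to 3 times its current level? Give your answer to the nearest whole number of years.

At 5% it doubles every 70/5 ≈ 14.00 years.
3× is log₂ 3 ≈ 1.58 doublings, so ≈ 1.58 × 14.00 = 22 years.

about 22 years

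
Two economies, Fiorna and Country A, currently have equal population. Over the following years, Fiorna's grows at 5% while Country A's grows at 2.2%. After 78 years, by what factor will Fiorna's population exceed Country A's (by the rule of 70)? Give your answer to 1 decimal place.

Only the 2.8-point difference matters.
70/2.8 ≈ 25.00 years per doubling of the ratio; 78 years gives 3.12 doublings, so ≈ 8.7×.

roughly 8.7 times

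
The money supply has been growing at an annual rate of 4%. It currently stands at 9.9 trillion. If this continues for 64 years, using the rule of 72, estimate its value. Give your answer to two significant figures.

Doubling time ≈ 72/4 = 18.00 years.
64 years is 64/18.00 ≈ 3.56 doublings, a factor of 2^3.56 ≈ 11.79.
9.9 × 11.79 ≈ 120 trillion.

≈ 120 trillion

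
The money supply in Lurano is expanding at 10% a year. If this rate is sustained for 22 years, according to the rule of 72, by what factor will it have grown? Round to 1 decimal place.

roughly 8.3 times

Doubling time ≈ 72/10 = 7.20 years.
22 years / 7.20 ≈ 3.06 doublings → factor 2^3.06 ≈ 8.3.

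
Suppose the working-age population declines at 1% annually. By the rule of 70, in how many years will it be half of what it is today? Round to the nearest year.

Falling at 1%, it halves about every 70/1 = 70.00 years.

≈ 70 years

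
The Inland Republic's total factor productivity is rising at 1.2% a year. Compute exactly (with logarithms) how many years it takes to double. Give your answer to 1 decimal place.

t = ln(2) / ln(1 + 0.012) = 0.6931 / 0.011929 ≈ 58.10.

58.1 years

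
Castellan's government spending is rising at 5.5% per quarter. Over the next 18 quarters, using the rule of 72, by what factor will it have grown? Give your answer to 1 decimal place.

about 2.6 times

Doubles every ≈ 13.09 quarters (72/5.5).
18 quarters is 1.38 doublings; 2^1.38 ≈ 2.6×.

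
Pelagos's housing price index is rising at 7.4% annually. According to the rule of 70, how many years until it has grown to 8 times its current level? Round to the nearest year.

One doubling takes 70/7.4 = 9.46 years.
8 = 2^3, so 3 doublings → 28 years.

about 28 years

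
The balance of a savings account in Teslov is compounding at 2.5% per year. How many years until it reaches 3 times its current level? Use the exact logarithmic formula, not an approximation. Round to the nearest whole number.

t = ln(3) / ln(1 + 0.025) = 1.0986 / 0.024693 ≈ 44.49.
≈ 44 years.

44 years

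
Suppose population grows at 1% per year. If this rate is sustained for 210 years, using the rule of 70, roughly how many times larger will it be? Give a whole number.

around 8 times

Doubling time ≈ 70/1 = 70.00 years.
210/70.00 ≈ 3 doublings, so about 2^3 = 8×.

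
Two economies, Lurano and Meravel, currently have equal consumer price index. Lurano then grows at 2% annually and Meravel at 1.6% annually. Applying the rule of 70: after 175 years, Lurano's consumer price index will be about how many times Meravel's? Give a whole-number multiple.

Rate gap = 2% − 1.6% = 0.4 points.
The ratio doubles every 70/0.4 ≈ 175.00 years.
175/175.00 ≈ 1.00 doublings → ratio ≈ 2^1.00 ≈ 2.

about 2 times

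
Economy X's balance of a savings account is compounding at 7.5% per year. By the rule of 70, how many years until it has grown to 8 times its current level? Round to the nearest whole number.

At 7.5% it doubles every 70/7.5 ≈ 9.33 years.
8 = 2^3, so 3 doublings → 28 years.

about 28 years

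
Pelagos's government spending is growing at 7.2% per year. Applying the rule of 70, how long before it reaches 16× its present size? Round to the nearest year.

≈ 39 years

One doubling takes 70/7.2 = 9.72 years.
16× is 4 doublings, so 4 × 9.72 ≈ 39 years.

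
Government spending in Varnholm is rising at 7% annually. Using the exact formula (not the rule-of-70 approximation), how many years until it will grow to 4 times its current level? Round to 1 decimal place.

t = ln(4) / ln(1 + 0.07) = 1.3863 / 0.067659 ≈ 20.49.

20.5 years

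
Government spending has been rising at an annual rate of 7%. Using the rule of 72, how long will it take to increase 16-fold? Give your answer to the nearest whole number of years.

roughly 41 years

One doubling takes 72/7 = 10.29 years.
16 = 2^4, so 4 doublings → 41 years.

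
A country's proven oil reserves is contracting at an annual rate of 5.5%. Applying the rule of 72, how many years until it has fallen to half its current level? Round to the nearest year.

Falling at 5.5%, it halves about every 72/5.5 = 13.09 years.

around 13 years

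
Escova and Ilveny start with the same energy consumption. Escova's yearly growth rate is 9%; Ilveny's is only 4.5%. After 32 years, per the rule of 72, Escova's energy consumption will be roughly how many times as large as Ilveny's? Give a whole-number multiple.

about 4 times

Only the 4.5-point difference matters.
72/4.5 ≈ 16.00 years per doubling of the ratio; 32 years gives 2.00 doublings, so ≈ 4×.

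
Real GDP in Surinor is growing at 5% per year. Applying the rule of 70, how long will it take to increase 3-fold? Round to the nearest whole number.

At 5% it doubles every 70/5 ≈ 14.00 years.
3× is log₂ 3 ≈ 1.58 doublings, so ≈ 1.58 × 14.00 = 22 years.

≈ 22 years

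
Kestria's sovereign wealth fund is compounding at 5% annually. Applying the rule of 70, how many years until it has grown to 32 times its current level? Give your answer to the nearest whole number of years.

roughly 70 years

Doubling time ≈ 70/5 = 14.00 years.
Getting to 32× needs 5 doublings: 5 × 14.00 ≈ 70 years.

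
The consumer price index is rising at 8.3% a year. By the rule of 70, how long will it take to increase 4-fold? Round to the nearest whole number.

One doubling takes 70/8.3 = 8.43 years.
Getting to 4× needs 2 doublings: 2 × 8.43 ≈ 17 years.

≈ 17 years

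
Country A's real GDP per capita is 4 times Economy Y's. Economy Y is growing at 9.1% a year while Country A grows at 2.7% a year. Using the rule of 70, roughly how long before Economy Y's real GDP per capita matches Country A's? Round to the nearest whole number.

approximately 22 years

What matters is the difference: 6.4 pp.
Rule of 70 on the gap: the ratio halves every 70/6.4 ≈ 10.94 years.
A 4 times gap closes after 2 halvings: 2 × 10.94 ≈ 22 years.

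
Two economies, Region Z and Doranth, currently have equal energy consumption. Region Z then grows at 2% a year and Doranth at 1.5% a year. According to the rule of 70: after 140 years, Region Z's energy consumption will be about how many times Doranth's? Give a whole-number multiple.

around 2 times

Rate gap = 2% − 1.5% = 0.5 points.
The ratio doubles every 70/0.5 ≈ 140.00 years.
140/140.00 ≈ 1.00 doublings → ratio ≈ 2^1.00 ≈ 2.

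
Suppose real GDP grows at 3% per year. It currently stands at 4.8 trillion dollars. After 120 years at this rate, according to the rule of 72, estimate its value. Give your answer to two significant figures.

about 150 trillion dollars

Doubling time ≈ 72/3 = 24.00 years.
120 years is 120/24.00 ≈ 5.00 doublings, a factor of 2^5.00 ≈ 32.00.
4.8 × 32.00 ≈ 150 trillion dollars.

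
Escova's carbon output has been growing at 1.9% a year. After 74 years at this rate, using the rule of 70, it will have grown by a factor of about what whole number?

Doubling time ≈ 70/1.9 = 36.84 years.
74/36.84 ≈ 2 doublings, so about 2^2 = 4×.

approximately 4 times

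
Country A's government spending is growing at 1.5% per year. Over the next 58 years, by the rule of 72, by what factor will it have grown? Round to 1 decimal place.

Doubles every ≈ 48.00 years (72/1.5).
58 years is 1.21 doublings; 2^1.21 ≈ 2.3×.

2.3 times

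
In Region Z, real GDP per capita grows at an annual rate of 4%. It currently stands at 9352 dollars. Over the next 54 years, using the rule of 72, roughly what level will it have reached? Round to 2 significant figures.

Doubling time ≈ 72/4 = 18.00 years.
54 years is 54/18.00 ≈ 3.00 doublings, a factor of 2^3.00 ≈ 8.00.
9352 × 8.00 ≈ 75000 dollars.

around 75000 dollars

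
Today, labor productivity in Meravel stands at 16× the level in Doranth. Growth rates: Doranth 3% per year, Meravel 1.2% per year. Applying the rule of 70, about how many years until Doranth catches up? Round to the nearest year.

roughly 156 years

Doranth gains on Meravel at 3% − 1.2% = 1.8 points a year.
At that relative rate the gap halves every 70/1.8 ≈ 38.89 years.
A 16× gap closes after 4 halvings: 4 × 38.89 ≈ 156 years.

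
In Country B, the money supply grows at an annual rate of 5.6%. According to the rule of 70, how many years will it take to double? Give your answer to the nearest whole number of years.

roughly 13 years

At 5.6%, doubling takes about 70/5.6 = 12.50 years.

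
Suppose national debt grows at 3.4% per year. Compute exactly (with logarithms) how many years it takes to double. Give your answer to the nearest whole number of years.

t = ln(2) / ln(1 + 0.034) = 0.6931 / 0.033435 ≈ 20.73.
≈ 21 years.

21 years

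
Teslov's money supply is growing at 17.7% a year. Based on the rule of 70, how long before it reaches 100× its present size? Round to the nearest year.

roughly 26 years

At 17.7% it doubles every 70/17.7 ≈ 3.95 years.
100× is log₂ 100 ≈ 6.64 doublings, so ≈ 6.64 × 3.95 = 26 years.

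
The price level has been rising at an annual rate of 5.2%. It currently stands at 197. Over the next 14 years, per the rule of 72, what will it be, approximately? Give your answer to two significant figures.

It doubles every 72/5.2 ≈ 13.85 years, so 14 years is 1.01 doublings.
2^1.01 ≈ 2.01; 197 × 2.01 ≈ 400.

roughly 400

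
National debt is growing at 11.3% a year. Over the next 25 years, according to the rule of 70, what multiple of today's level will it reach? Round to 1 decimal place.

16.4 times

Doubles every ≈ 6.19 years (70/11.3).
25 years is 4.04 doublings; 2^4.04 ≈ 16.4×.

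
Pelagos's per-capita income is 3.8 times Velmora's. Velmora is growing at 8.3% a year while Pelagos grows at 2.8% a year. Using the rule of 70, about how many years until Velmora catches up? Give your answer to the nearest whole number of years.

What matters is the difference: 5.5 pp.
Rule of 70 on the gap: the ratio halves every 70/5.5 ≈ 12.73 years.
A 3.8 times gap takes log₂(3.8) ≈ 1.93 halvings to close: 1.93 × 12.73 ≈ 25 years.

approximately 25 years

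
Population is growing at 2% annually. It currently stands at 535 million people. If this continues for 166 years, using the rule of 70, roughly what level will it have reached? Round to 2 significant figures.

≈ 14000 million people

It doubles every 70/2 ≈ 35.00 years, so 166 years is 4.74 doublings.
2^4.74 ≈ 26.72; 535 × 26.72 ≈ 14000 million people.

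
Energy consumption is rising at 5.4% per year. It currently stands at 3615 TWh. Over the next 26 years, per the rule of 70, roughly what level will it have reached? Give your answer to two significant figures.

It doubles every 70/5.4 ≈ 12.96 years, so 26 years is 2.01 doublings.
2^2.01 ≈ 4.03; 3615 × 4.03 ≈ 15000 TWh.

15000 TWh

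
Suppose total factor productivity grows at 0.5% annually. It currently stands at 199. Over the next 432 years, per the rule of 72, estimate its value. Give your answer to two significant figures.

around 1600

Doubling time ≈ 72/0.5 = 144.00 years.
432 years is 432/144.00 ≈ 3.00 doublings, a factor of 2^3.00 ≈ 8.00.
199 × 8.00 ≈ 1600.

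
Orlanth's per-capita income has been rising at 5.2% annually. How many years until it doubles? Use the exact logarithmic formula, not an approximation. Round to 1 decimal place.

13.7 years

t = ln(2) / ln(1 + 0.052) = 0.6931 / 0.050693 ≈ 13.67.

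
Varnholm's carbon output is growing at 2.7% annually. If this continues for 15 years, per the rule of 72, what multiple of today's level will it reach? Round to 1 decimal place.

Doubles every ≈ 26.67 years (72/2.7).
15 years is 0.56 doublings; 2^0.56 ≈ 1.5×.

roughly 1.5 times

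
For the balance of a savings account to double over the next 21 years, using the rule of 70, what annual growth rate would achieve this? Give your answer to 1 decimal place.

approximately 3.3%

70 / 21 ≈ 3.33, so about 3.3% a year.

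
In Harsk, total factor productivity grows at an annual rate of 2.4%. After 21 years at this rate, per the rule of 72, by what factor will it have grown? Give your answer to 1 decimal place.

Doubles every ≈ 30.00 years (72/2.4).
21 years is 0.70 doublings; 2^0.70 ≈ 1.6×.

about 1.6 times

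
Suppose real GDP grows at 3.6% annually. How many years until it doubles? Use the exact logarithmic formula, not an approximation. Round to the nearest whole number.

20 years

t = ln(2) / ln(1 + 0.036) = 0.6931 / 0.035367 ≈ 19.60.
≈ 20 years.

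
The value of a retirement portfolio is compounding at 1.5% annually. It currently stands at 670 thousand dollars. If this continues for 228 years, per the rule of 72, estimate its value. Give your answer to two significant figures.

roughly 18000 thousand dollars

Doubling time ≈ 72/1.5 = 48.00 years.
228 years is 228/48.00 ≈ 4.75 doublings, a factor of 2^4.75 ≈ 26.91.
670 × 26.91 ≈ 18000 thousand dollars.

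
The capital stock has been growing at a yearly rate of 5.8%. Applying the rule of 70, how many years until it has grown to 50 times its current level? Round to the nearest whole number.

One doubling takes 70/5.8 = 12.07 years.
50× is log₂ 50 ≈ 5.64 doublings, so ≈ 5.64 × 12.07 = 68 years.

about 68 years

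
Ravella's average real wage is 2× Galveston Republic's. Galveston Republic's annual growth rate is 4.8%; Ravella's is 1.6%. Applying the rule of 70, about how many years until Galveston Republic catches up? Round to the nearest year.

around 22 years

What matters is the difference: 3.2 pp.
Rule of 70 on the gap: the ratio halves every 70/3.2 ≈ 21.88 years.
A 2× gap closes after 1 halving: 1 × 21.88 ≈ 22 years.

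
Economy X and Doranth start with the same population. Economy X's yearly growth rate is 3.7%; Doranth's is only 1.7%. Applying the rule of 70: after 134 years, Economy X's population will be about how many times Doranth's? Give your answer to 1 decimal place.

Only the 2-point difference matters.
70/2 ≈ 35.00 years per doubling of the ratio; 134 years gives 3.83 doublings, so ≈ 14.2×.

approximately 14.2 times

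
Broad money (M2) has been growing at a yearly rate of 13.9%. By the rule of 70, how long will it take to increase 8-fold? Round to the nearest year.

roughly 15 years

At 13.9% it doubles every 70/13.9 ≈ 5.04 years.
Getting to 8× needs 3 doublings: 3 × 5.04 ≈ 15 years.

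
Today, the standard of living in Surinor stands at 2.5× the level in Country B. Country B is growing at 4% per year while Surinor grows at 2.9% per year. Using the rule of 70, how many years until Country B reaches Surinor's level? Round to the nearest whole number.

≈ 84 years

Country B gains on Surinor at 4% − 2.9% = 1.1 points a year.
At that relative rate the gap halves every 70/1.1 ≈ 63.64 years.
A 2.5× gap takes log₂(2.5) ≈ 1.32 halvings to close: 1.32 × 63.64 ≈ 84 years.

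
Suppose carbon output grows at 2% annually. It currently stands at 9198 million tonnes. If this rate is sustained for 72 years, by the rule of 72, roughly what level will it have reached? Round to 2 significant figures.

It doubles every 72/2 ≈ 36.00 years, so 72 years is 2.00 doublings.
2^2.00 ≈ 4.00; 9198 × 4.00 ≈ 37000 million tonnes.

approximately 37000 million tonnes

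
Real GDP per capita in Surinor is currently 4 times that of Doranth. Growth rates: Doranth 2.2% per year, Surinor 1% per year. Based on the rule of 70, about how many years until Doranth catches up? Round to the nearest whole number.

What matters is the difference: 1.2 pp.
Rule of 70 on the gap: the ratio halves every 70/1.2 ≈ 58.33 years.
A 4 times gap closes after 2 halvings: 2 × 58.33 ≈ 117 years.

around 117 years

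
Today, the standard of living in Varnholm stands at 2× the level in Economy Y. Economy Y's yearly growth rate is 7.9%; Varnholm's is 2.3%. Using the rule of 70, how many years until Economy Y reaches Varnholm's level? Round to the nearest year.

about 13 years

The growth-rate gap is 7.9% − 2.3% = 5.6 percentage points.
So the ratio between them halves every 70/5.6 ≈ 12.50 years.
A 2× gap closes after 1 halving: 1 × 12.50 ≈ 13 years.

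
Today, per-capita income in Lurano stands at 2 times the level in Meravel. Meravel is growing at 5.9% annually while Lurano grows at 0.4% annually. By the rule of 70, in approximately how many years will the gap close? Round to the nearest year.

Meravel gains on Lurano at 5.9% − 0.4% = 5.5 points a year.
At that relative rate the gap halves every 70/5.5 ≈ 12.73 years.
A 2 times gap closes after 1 halving: 1 × 12.73 ≈ 13 years.

13 years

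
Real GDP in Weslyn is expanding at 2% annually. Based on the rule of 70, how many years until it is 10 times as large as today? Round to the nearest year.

One doubling takes 70/2 = 35.00 years.
10× is log₂ 10 ≈ 3.32 doublings, so ≈ 3.32 × 35.00 = 116 years.

around 116 years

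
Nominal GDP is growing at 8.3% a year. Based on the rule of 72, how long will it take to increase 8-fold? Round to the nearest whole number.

One doubling takes 72/8.3 = 8.67 years.
Getting to 8× needs 3 doublings: 3 × 8.67 ≈ 26 years.

about 26 years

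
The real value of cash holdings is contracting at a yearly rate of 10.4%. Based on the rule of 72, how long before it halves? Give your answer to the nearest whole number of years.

approximately 7 years

Falling at 10.4%, it halves about every 72/10.4 = 6.92 years.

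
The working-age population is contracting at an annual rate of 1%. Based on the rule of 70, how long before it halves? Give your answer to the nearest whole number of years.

about 70 years

Falling at 1%, it halves about every 70/1 = 70.00 years.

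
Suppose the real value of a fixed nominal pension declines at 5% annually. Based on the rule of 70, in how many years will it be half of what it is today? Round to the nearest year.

14 years

Halving time ≈ 70 / 5 = 14.00 → 14 years.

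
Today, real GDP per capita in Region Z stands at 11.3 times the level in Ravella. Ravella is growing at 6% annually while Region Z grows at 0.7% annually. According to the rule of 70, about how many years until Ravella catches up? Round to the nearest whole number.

≈ 46 years

The growth-rate gap is 6% − 0.7% = 5.3 percentage points.
So the ratio between them halves every 70/5.3 ≈ 13.21 years.
An 11.3 times gap takes log₂(11.3) ≈ 3.50 halvings to close: 3.50 × 13.21 ≈ 46 years.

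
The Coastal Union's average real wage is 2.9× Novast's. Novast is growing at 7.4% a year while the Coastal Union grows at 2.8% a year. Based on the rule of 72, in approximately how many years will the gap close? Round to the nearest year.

The growth-rate gap is 7.4% − 2.8% = 4.6 percentage points.
So the ratio between them halves every 72/4.6 ≈ 15.65 years.
A 2.9× gap takes log₂(2.9) ≈ 1.54 halvings to close: 1.54 × 15.65 ≈ 24 years.

roughly 24 years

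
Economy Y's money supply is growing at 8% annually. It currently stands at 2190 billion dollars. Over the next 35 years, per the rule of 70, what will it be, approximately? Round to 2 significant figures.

around 35000 billion dollars

Doubling time ≈ 70/8 = 8.75 years.
35 years is 35/8.75 ≈ 4.00 doublings, a factor of 2^4.00 ≈ 16.00.
2190 × 16.00 ≈ 35000 billion dollars.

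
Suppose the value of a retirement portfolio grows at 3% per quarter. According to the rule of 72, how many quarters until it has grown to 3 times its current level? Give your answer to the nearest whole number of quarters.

approximately 38 quarters

At 3% it doubles every 72/3 ≈ 24.00 quarters.
3× is log₂ 3 ≈ 1.58 doublings, so ≈ 1.58 × 24.00 = 38 quarters.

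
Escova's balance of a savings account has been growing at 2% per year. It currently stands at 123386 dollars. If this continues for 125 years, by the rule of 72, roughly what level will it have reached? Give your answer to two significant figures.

around 1400000 dollars

It doubles every 72/2 ≈ 36.00 years, so 125 years is 3.47 doublings.
2^3.47 ≈ 11.08; 123386 × 11.08 ≈ 1400000 dollars.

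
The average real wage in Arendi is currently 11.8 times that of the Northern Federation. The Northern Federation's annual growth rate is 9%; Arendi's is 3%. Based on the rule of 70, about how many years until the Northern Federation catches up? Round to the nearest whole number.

roughly 42 years

The growth-rate gap is 9% − 3% = 6 percentage points.
So the ratio between them halves every 70/6 ≈ 11.67 years.
An 11.8 times gap takes log₂(11.8) ≈ 3.56 halvings to close: 3.56 × 11.67 ≈ 42 years.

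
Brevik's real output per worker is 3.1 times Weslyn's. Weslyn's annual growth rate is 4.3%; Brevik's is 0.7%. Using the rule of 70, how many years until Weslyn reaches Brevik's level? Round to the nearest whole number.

roughly 32 years

What matters is the difference: 3.6 pp.
Rule of 70 on the gap: the ratio halves every 70/3.6 ≈ 19.44 years.
A 3.1 times gap takes log₂(3.1) ≈ 1.63 halvings to close: 1.63 × 19.44 ≈ 32 years.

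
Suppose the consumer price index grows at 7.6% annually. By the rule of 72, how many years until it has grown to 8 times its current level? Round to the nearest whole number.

approximately 28 years

Doubling time ≈ 72/7.6 = 9.47 years.
Getting to 8× needs 3 doublings: 3 × 9.47 ≈ 28 years.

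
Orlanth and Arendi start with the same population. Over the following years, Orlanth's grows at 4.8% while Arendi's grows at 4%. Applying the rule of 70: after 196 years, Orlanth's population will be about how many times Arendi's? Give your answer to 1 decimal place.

around 4.7 times

Rate gap = 4.8% − 4% = 0.8 points.
The ratio doubles every 70/0.8 ≈ 87.50 years.
196/87.50 ≈ 2.24 doublings → ratio ≈ 2^2.24 ≈ 4.7.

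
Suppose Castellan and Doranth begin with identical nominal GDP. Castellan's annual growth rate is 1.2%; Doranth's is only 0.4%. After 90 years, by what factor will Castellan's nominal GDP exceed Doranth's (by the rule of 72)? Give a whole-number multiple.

Castellan pulls ahead at 0.8 pp per year, so the ratio doubles every 72/0.8 ≈ 90.00 years.
In 90 years that's 1.00 doublings: 2^1.00 ≈ 2.

2 times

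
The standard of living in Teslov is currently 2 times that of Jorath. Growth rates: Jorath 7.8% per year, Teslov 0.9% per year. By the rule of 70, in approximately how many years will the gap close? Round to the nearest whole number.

around 10 years

Jorath gains on Teslov at 7.8% − 0.9% = 6.9 points a year.
At that relative rate the gap halves every 70/6.9 ≈ 10.14 years.
A 2 times gap closes after 1 halving: 1 × 10.14 ≈ 10 years.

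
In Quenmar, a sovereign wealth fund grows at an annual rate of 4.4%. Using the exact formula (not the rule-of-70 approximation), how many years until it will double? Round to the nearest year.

t = ln(2) / ln(1 + 0.044) = 0.6931 / 0.043059 ≈ 16.10.
≈ 16 years.

16 years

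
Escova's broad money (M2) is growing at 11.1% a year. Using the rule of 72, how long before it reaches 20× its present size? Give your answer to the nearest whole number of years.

≈ 28 years

Doubling time ≈ 72/11.1 = 6.49 years.
20× is log₂ 20 ≈ 4.32 doublings, so ≈ 4.32 × 6.49 = 28 years.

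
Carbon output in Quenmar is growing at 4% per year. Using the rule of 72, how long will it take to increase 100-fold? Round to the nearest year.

roughly 120 years

At 4% it doubles every 72/4 ≈ 18.00 years.
100× is log₂ 100 ≈ 6.64 doublings, so ≈ 6.64 × 18.00 = 120 years.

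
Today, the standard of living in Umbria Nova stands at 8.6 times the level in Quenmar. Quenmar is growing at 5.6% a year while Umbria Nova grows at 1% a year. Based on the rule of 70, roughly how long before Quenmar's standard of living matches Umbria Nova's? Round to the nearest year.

The growth-rate gap is 5.6% − 1% = 4.6 percentage points.
So the ratio between them halves every 70/4.6 ≈ 15.22 years.
An 8.6 times gap takes log₂(8.6) ≈ 3.10 halvings to close: 3.10 × 15.22 ≈ 47 years.

roughly 47 years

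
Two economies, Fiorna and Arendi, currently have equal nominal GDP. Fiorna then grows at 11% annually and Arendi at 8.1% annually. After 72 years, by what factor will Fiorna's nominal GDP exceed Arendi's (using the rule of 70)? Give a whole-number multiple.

about 8 times

Fiorna pulls ahead at 2.9 pp per year, so the ratio doubles every 70/2.9 ≈ 24.14 years.
In 72 years that's 2.98 doublings: 2^2.98 ≈ 8.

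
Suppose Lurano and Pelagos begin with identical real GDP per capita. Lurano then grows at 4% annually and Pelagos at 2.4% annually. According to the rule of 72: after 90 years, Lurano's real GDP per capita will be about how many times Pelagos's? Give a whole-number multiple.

Lurano pulls ahead at 1.6 pp per year, so the ratio doubles every 72/1.6 ≈ 45.00 years.
In 90 years that's 2.00 doublings: 2^2.00 ≈ 4.

roughly 4 times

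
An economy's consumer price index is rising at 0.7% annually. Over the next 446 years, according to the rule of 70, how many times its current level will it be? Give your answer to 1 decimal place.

about 22.0 times

Doubling time ≈ 70/0.7 = 100.00 years.
446 years / 100.00 ≈ 4.46 doublings → factor 2^4.46 ≈ 22.0.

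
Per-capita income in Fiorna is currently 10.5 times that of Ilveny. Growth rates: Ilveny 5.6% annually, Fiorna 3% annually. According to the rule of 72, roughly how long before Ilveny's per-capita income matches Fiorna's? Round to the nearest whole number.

Ilveny gains on Fiorna at 5.6% − 3% = 2.6 points a year.
At that relative rate the gap halves every 72/2.6 ≈ 27.69 years.
A 10.5 times gap takes log₂(10.5) ≈ 3.39 halvings to close: 3.39 × 27.69 ≈ 94 years.

around 94 years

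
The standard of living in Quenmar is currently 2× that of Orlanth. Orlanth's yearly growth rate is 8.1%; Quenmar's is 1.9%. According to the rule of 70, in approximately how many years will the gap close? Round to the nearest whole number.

The growth-rate gap is 8.1% − 1.9% = 6.2 percentage points.
So the ratio between them halves every 70/6.2 ≈ 11.29 years.
A 2× gap closes after 1 halving: 1 × 11.29 ≈ 11 years.

roughly 11 years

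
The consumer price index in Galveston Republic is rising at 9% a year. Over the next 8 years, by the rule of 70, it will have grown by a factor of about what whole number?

70/9 ≈ 7.78 years per doubling.
8 years fits 1 doubling: 2^1 = 2.

around 2 times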